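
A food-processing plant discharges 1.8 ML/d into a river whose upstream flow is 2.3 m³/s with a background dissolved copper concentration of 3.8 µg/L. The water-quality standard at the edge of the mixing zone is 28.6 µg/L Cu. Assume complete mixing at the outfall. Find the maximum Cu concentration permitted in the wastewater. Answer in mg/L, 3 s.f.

2.77 mg/L

1.8 ML/d = 0.02083 m³/s.
3.8 µg/L = 0.0038 mg/L.
28.6 µg/L = 0.0286 mg/L.
Mass balance: 0.0286·2.321 = 0.02083·Cₑ + 2.3·0.0038.
Cₑ = (0.06638 − 0.00874) / 0.02083 = 2.767 mg/L.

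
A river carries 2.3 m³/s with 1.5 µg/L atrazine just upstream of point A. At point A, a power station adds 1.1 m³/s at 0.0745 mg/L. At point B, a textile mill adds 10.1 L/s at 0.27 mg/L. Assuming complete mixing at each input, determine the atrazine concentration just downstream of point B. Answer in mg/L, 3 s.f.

0.0258 mg/L

1.5 µg/L = 0.0015 mg/L.
After input A: C = (2.3·0.0015 + 1.1·0.0745) / 3.4 = 0.02512 mg/L.
10.1 L/s = 0.0101 m³/s.
After input B: C = (3.4·0.02512 + 0.0101·0.27) / 3.41 = 0.02584 mg/L.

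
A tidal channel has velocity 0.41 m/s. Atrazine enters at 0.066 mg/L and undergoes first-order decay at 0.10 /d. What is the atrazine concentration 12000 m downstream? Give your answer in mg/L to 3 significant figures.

Travel time t = 12000 m / 0.41 m/s = 1.2e+04/0.41 = 2.927e+04 s = 0.3388 d.
First-order decay: C = 0.066·exp(−0.10·0.3388) = 0.066·0.9667 = 0.0638 mg/L.

0.0638 mg/L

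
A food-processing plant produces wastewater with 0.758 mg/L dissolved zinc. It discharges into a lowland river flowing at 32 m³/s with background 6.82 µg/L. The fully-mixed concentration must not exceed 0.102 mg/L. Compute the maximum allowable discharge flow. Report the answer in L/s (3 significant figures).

6.82 µg/L = 0.00682 mg/L.
Mass balance at complete mixing: C_std·(Q_w + Q_r) = Q_w·C_e + Q_r·C_b.
Rearranging, Q_w = Q_r·(C_std − C_b)/(C_e − C_std) = 32·(0.102 − 0.00682) / (0.758 − 0.102) = 4.643 m³/s.
= 4643 L/s.

4640 L/s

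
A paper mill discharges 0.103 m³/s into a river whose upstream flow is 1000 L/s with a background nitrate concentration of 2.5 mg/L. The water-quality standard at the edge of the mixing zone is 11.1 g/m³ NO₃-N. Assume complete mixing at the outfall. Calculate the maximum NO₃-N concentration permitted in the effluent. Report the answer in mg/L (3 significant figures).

1000 L/s = 1 m³/s.
Mass balance: 11.1·1.103 = 0.103·Cₑ + 1·2.5.
Cₑ = (12.24 − 2.5) / 0.103 = 94.6 mg/L.

94.6 mg/L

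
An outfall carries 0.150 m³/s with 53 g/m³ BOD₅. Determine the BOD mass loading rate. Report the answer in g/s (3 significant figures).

Mass flux = Q·C = 0.15 m³/s × 53 g/m³ = 7.95 g/s.

7.95 g/s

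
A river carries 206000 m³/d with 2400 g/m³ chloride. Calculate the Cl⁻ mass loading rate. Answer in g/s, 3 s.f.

206000 m³/d = 2.384 m³/s.
Mass flux = Q·C = 2.384 m³/s × 2400 g/m³ = 5722 g/s.

5720 g/s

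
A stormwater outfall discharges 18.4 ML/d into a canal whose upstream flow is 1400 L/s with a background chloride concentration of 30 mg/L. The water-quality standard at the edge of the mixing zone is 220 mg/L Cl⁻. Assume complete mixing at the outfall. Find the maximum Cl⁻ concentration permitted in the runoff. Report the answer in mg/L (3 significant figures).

18.4 ML/d = 0.213 m³/s.
1400 L/s = 1.4 m³/s.
Mass balance: 220·1.613 = 0.213·Cₑ + 1.4·30.
Cₑ = (354.9 − 42) / 0.213 = 1469 mg/L.

1470 mg/L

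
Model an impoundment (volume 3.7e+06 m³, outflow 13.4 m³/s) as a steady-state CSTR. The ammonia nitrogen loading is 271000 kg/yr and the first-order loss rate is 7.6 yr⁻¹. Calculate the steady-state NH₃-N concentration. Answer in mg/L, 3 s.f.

0.601 mg/L

Outflow Q = 13.4 m³/s × 3.156e+07 s/yr = 4.229e+08 m³/yr.
Steady-state CSTR mass balance: W = Q·C + k·V·C, so C = W/(Q + kV).
Q + kV = 4.229e+08 + 7.6·3.7e+06 = 4.51e+08 m³/yr.
C = 271000/4.51e+08 = 0.0006009 kg/m³ = 0.6009 mg/L.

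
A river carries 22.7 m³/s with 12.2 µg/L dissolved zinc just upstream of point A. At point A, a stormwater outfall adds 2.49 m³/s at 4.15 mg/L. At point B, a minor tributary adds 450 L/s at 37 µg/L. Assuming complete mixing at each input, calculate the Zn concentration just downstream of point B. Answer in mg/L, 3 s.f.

0.414 mg/L

12.2 µg/L = 0.0122 mg/L.
After input A: C = (22.7·0.0122 + 2.49·4.15) / 25.19 = 0.4212 mg/L.
450 L/s = 0.45 m³/s.
37 µg/L = 0.037 mg/L.
After input B: C = (25.19·0.4212 + 0.45·0.037) / 25.64 = 0.4145 mg/L.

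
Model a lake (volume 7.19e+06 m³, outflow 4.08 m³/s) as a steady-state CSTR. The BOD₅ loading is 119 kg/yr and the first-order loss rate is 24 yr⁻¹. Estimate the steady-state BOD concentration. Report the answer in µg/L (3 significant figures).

0.395 µg/L

Outflow Q = 4.08 m³/s × 3.156e+07 s/yr = 1.288e+08 m³/yr.
Steady-state CSTR mass balance: W = Q·C + k·V·C, so C = W/(Q + kV).
Q + kV = 1.288e+08 + 24·7.19e+06 = 3.013e+08 m³/yr.
C = 119/3.013e+08 = 3.949e-07 kg/m³ = 0.0003949 mg/L = 0.3949 µg/L.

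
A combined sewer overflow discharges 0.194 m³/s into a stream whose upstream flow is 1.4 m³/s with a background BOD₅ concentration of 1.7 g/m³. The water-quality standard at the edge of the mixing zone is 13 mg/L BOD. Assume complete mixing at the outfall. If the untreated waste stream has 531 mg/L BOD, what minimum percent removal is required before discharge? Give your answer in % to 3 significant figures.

Mass balance: 13·1.594 = 0.194·Cₑ + 1.4·1.7.
Cₑ = (20.72 − 2.38) / 0.194 = 94.55 mg/L.
Required removal = 1 − 94.55/531 = 82.19 %.

82.2 %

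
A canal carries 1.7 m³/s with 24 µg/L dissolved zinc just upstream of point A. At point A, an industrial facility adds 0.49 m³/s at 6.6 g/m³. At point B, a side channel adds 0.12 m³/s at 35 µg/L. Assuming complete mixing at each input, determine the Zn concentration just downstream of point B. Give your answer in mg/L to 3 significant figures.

24 µg/L = 0.024 mg/L.
After input A: C = (1.7·0.024 + 0.49·6.6) / 2.19 = 1.495 mg/L.
35 µg/L = 0.035 mg/L.
After input B: C = (2.19·1.495 + 0.12·0.035) / 2.31 = 1.419 mg/L.

1.42 mg/L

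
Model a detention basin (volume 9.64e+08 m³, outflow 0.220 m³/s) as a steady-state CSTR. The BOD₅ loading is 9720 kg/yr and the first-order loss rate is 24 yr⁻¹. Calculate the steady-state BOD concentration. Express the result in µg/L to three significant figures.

Outflow Q = 0.220 m³/s × 3.156e+07 s/yr = 6.943e+06 m³/yr.
Steady-state CSTR mass balance: W = Q·C + k·V·C, so C = W/(Q + kV).
Q + kV = 6.943e+06 + 24·9.64e+08 = 2.314e+10 m³/yr.
C = 9720/2.314e+10 = 4.2e-07 kg/m³ = 0.00042 mg/L = 0.42 µg/L.

0.420 µg/L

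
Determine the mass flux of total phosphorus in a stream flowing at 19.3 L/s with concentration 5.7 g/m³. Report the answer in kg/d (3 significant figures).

19.3 L/s = 0.0193 m³/s.
Mass flux = Q·C = 0.0193 m³/s × 5.7 g/m³ = 0.11 g/s.
= 0.11 g/s × 86.4 = 9.505 kg/d.

9.50 kg/d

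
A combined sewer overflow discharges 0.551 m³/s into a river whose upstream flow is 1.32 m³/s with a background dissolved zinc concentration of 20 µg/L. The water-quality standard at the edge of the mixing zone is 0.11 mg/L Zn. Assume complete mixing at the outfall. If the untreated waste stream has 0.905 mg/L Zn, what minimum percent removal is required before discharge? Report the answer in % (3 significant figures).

20 µg/L = 0.02 mg/L.
Mass balance: 0.11·1.871 = 0.551·Cₑ + 1.32·0.02.
Cₑ = (0.2058 − 0.0264) / 0.551 = 0.3256 mg/L.
Required removal = 1 − 0.3256/0.905 = 64.02 %.

64.0 %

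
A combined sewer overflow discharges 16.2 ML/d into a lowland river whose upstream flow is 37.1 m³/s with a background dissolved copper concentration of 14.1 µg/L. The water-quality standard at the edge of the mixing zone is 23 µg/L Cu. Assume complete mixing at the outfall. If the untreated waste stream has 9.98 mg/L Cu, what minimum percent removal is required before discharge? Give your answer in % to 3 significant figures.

82.1 %

16.2 ML/d = 0.1875 m³/s.
14.1 µg/L = 0.0141 mg/L.
23 µg/L = 0.023 mg/L.
Mass balance: 0.023·37.29 = 0.1875·Cₑ + 37.1·0.0141.
Cₑ = (0.8576 − 0.5231) / 0.1875 = 1.784 mg/L.
Required removal = 1 − 1.784/9.98 = 82.12 %.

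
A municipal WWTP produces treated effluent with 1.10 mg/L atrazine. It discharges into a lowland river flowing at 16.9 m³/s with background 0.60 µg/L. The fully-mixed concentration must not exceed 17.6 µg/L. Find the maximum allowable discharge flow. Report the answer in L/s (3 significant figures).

0.60 µg/L = 0.0006 mg/L.
17.6 µg/L = 0.0176 mg/L.
Mass balance at complete mixing: C_std·(Q_w + Q_r) = Q_w·C_e + Q_r·C_b.
Rearranging, Q_w = Q_r·(C_std − C_b)/(C_e − C_std) = 16.9·(0.0176 − 0.0006) / (1.1 − 0.0176) = 0.2654 m³/s.
= 265.4 L/s.

265 L/s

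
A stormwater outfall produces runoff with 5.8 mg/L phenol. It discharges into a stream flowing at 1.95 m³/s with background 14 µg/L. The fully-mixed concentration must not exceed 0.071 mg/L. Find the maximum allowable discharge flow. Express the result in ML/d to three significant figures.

14 µg/L = 0.014 mg/L.
Mass balance at complete mixing: C_std·(Q_w + Q_r) = Q_w·C_e + Q_r·C_b.
Rearranging, Q_w = Q_r·(C_std − C_b)/(C_e − C_std) = 1.95·(0.071 − 0.014) / (5.8 − 0.071) = 0.0194 m³/s.
= 1.676 ML/d.

1.68 ML/d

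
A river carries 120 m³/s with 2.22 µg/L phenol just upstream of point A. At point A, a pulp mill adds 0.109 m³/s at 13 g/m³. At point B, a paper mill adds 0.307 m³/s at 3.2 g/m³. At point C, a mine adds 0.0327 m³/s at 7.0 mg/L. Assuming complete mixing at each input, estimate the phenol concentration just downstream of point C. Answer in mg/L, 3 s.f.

0.0240 mg/L

2.22 µg/L = 0.00222 mg/L.
After input A: C = (120·0.00222 + 0.109·13) / 120.1 = 0.01402 mg/L.
After input B: C = (120.1·0.01402 + 0.307·3.2) / 120.4 = 0.02214 mg/L.
After input C: C = (120.4·0.02214 + 0.0327·7) / 120.4 = 0.02403 mg/L.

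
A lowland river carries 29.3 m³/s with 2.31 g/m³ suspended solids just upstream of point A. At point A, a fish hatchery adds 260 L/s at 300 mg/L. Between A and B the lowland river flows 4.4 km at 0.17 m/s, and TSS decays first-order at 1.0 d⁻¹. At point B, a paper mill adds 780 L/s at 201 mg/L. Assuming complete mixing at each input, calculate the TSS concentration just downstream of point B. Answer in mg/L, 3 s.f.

260 L/s = 0.26 m³/s.
After input A: C = (29.3·2.31 + 0.26·300) / 29.56 = 4.928 mg/L.
Over the 4.4 km reach to input B (t = 2.588e+04 s = 0.2996 d), decay gives C = 4.928·exp(−1.0·0.2996) = 3.653 mg/L.
780 L/s = 0.78 m³/s.
After input B: C = (29.56·3.653 + 0.78·201) / 30.34 = 8.726 mg/L.

8.73 mg/L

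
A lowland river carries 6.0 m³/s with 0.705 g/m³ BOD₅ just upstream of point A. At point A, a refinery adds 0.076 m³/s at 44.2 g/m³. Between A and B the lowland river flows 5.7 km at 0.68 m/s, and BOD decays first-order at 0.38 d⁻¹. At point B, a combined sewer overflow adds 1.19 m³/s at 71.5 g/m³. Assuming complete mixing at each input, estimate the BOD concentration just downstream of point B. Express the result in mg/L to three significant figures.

12.7 mg/L

After input A: C = (6·0.705 + 0.076·44.2) / 6.076 = 1.249 mg/L.
Over the 5.7 km reach to input B (t = 8382 s = 0.09702 d), decay gives C = 1.249·exp(−0.38·0.09702) = 1.204 mg/L.
After input B: C = (6.076·1.204 + 1.19·71.5) / 7.266 = 12.72 mg/L.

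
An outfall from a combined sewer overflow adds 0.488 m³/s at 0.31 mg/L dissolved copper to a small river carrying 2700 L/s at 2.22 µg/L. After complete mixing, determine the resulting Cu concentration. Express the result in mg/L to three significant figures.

2700 L/s = 2.7 m³/s.
2.22 µg/L = 0.00222 mg/L.
Flow-weighted mixing gives C = (0.488·0.31 + 2.7·0.00222) / (0.488 + 2.7) = 0.1573/3.188 = 0.04933 mg/L.

0.0493 mg/L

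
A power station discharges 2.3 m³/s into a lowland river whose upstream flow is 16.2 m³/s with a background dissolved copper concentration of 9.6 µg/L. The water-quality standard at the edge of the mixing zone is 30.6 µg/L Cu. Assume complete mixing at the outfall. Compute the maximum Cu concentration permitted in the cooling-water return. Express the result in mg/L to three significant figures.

0.179 mg/L

9.6 µg/L = 0.0096 mg/L.
30.6 µg/L = 0.0306 mg/L.
Mass balance: 0.0306·18.5 = 2.3·Cₑ + 16.2·0.0096.
Cₑ = (0.5661 − 0.1555) / 2.3 = 0.1785 mg/L.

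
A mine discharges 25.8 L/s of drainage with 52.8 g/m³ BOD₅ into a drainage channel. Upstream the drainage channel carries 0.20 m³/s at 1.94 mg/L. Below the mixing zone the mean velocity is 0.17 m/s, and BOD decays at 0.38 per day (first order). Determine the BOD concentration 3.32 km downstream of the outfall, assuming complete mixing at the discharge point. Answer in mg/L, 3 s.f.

7.11 mg/L

25.8 L/s = 0.0258 m³/s.
After complete mixing, C₀ = (0.0258·52.8 + 0.2·1.94) / 0.2258 = 7.751 mg/L.
Travel time t = 3320 m / 0.17 m/s = 1.953e+04 s = 0.226 d.
C = 7.751·exp(−0.38·0.226) = 7.751·0.9177 = 7.113 mg/L.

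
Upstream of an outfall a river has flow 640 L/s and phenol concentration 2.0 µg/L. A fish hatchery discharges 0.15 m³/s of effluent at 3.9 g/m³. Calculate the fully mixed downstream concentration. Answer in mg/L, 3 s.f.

640 L/s = 0.64 m³/s.
2.0 µg/L = 0.002 mg/L.
Conservation of mass across the mixing zone: C = (0.15·3.9 + 0.64·0.002) / (0.15 + 0.64) = 0.5863/0.79 = 0.7421 mg/L.

0.742 mg/L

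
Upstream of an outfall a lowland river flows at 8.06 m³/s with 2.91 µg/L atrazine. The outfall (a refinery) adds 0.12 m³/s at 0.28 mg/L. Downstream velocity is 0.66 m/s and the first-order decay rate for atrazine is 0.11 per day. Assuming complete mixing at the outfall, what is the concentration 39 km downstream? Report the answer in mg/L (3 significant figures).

0.00647 mg/L

2.91 µg/L = 0.00291 mg/L.
After complete mixing, C₀ = (0.12·0.28 + 8.06·0.00291) / 8.18 = 0.006975 mg/L.
Travel time t = 3.9e+04 m / 0.66 m/s = 5.909e+04 s = 0.6839 d.
C = 0.006975·exp(−0.11·0.6839) = 0.006975·0.9275 = 0.006469 mg/L.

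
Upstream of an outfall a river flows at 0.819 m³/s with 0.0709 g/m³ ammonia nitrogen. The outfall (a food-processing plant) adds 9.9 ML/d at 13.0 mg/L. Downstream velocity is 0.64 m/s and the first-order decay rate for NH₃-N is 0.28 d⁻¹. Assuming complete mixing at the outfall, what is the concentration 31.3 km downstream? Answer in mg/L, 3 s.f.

1.41 mg/L

9.9 ML/d = 0.1146 m³/s.
After complete mixing, C₀ = (0.1146·13 + 0.819·0.0709) / 0.9336 = 1.658 mg/L.
Travel time t = 3.13e+04 m / 0.64 m/s = 4.891e+04 s = 0.566 d.
C = 1.658·exp(−0.28·0.566) = 1.658·0.8534 = 1.415 mg/L.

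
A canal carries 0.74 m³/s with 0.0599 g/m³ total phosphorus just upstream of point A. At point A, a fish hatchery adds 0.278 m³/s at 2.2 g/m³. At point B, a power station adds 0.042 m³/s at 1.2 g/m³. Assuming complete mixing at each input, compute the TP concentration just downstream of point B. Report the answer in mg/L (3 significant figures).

After input A: C = (0.74·0.0599 + 0.278·2.2) / 1.018 = 0.6443 mg/L.
After input B: C = (1.018·0.6443 + 0.042·1.2) / 1.06 = 0.6663 mg/L.

0.666 mg/L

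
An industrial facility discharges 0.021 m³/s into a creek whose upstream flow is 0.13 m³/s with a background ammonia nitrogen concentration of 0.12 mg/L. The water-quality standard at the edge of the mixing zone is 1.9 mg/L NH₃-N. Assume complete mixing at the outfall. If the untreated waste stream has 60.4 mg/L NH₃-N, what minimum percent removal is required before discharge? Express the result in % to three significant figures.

Mass balance: 1.9·0.151 = 0.021·Cₑ + 0.13·0.12.
Cₑ = (0.2869 − 0.0156) / 0.021 = 12.92 mg/L.
Required removal = 1 − 12.92/60.4 = 78.61 %.

78.6 %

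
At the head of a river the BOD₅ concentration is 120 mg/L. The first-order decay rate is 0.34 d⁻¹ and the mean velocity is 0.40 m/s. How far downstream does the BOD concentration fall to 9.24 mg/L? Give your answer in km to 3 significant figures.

261 km

From C = C₀·e^(−kt), t = ln(C₀/C)/k = ln(120/9.24)/0.34 = 2.564/0.34 = 7.541 d.
Distance = v·t = 0.40 m/s × 6.515e+05 s = 2.606e+05 m = 260.6 km.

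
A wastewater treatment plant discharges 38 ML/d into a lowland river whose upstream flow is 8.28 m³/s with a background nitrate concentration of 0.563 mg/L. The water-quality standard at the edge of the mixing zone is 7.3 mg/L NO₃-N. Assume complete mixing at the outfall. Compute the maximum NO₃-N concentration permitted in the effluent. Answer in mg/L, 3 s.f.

134 mg/L

38 ML/d = 0.4398 m³/s.
Mass balance: 7.3·8.72 = 0.4398·Cₑ + 8.28·0.563.
Cₑ = (63.65 − 4.662) / 0.4398 = 134.1 mg/L.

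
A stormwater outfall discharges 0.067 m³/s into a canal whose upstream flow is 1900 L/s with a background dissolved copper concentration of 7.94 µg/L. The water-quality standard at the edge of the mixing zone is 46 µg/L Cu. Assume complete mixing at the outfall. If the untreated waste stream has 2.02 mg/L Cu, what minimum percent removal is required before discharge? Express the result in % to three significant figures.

1900 L/s = 1.9 m³/s.
7.94 µg/L = 0.00794 mg/L.
46 µg/L = 0.046 mg/L.
Mass balance: 0.046·1.967 = 0.067·Cₑ + 1.9·0.00794.
Cₑ = (0.09048 − 0.01509) / 0.067 = 1.125 mg/L.
Required removal = 1 − 1.125/2.02 = 44.29 %.

44.3 %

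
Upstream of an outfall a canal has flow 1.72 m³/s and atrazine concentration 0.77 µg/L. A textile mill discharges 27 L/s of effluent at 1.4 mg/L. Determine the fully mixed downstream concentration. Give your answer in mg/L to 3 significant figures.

27 L/s = 0.027 m³/s.
0.77 µg/L = 0.00077 mg/L.
Flow-weighted mixing gives C = (0.027·1.4 + 1.72·0.00077) / (0.027 + 1.72) = 0.03912/1.747 = 0.0224 mg/L.

0.0224 mg/L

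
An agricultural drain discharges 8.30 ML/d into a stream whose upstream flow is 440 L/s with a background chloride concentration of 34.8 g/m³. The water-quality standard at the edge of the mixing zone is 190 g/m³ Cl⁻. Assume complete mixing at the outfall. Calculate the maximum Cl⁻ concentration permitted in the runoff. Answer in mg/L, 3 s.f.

8.30 ML/d = 0.09606 m³/s.
440 L/s = 0.44 m³/s.
Mass balance: 190·0.5361 = 0.09606·Cₑ + 0.44·34.8.
Cₑ = (101.9 − 15.31) / 0.09606 = 900.9 mg/L.

901 mg/L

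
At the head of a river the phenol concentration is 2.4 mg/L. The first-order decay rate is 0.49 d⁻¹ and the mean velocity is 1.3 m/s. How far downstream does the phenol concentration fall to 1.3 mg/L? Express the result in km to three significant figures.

141 km

From C = C₀·e^(−kt), t = ln(C₀/C)/k = ln(2.4/1.3)/0.49 = 0.6131/0.49 = 1.251 d.
Distance = v·t = 1.3 m/s × 1.081e+05 s = 1.405e+05 m = 140.5 km.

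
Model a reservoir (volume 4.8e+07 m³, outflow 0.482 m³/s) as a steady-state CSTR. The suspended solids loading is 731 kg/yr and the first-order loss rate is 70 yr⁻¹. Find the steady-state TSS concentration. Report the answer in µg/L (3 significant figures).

Outflow Q = 0.482 m³/s × 3.156e+07 s/yr = 1.521e+07 m³/yr.
Steady-state CSTR mass balance: W = Q·C + k·V·C, so C = W/(Q + kV).
Q + kV = 1.521e+07 + 70·4.8e+07 = 3.375e+09 m³/yr.
C = 731/3.375e+09 = 2.166e-07 kg/m³ = 0.0002166 mg/L = 0.2166 µg/L.

0.217 µg/L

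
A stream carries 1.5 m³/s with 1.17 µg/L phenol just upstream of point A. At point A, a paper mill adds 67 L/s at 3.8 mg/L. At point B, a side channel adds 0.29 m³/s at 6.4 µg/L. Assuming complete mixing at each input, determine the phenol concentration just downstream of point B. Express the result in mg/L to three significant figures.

0.139 mg/L

1.17 µg/L = 0.00117 mg/L.
67 L/s = 0.067 m³/s.
After input A: C = (1.5·0.00117 + 0.067·3.8) / 1.567 = 0.1636 mg/L.
6.4 µg/L = 0.0064 mg/L.
After input B: C = (1.567·0.1636 + 0.29·0.0064) / 1.857 = 0.139 mg/L.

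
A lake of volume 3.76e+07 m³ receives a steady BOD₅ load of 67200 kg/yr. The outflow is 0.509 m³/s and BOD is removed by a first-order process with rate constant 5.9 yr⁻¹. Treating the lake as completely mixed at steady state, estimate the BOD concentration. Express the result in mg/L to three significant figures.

0.282 mg/L

Outflow Q = 0.509 m³/s × 3.156e+07 s/yr = 1.606e+07 m³/yr.
Steady-state CSTR mass balance: W = Q·C + k·V·C, so C = W/(Q + kV).
Q + kV = 1.606e+07 + 5.9·3.76e+07 = 2.379e+08 m³/yr.
C = 67200/2.379e+08 = 0.0002825 kg/m³ = 0.2825 mg/L.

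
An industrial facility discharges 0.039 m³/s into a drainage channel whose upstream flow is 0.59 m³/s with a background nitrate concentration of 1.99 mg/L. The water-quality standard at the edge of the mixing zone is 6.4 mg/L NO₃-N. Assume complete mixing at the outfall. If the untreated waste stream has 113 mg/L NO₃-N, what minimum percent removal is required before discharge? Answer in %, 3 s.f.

35.3 %

Mass balance: 6.4·0.629 = 0.039·Cₑ + 0.59·1.99.
Cₑ = (4.026 − 1.174) / 0.039 = 73.12 mg/L.
Required removal = 1 − 73.12/113 = 35.3 %.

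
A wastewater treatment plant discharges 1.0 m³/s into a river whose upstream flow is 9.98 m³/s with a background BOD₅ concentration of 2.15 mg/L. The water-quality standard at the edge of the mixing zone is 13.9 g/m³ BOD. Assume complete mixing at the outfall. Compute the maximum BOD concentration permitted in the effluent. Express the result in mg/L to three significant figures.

131 mg/L

Mass balance: 13.9·10.98 = 1·Cₑ + 9.98·2.15.
Cₑ = (152.6 − 21.46) / 1 = 131.2 mg/L.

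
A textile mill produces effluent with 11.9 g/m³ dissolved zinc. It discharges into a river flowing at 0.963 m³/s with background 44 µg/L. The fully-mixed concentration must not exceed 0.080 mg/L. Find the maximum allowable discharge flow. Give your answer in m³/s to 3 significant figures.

44 µg/L = 0.044 mg/L.
Mass balance at complete mixing: C_std·(Q_w + Q_r) = Q_w·C_e + Q_r·C_b.
Rearranging, Q_w = Q_r·(C_std − C_b)/(C_e − C_std) = 0.963·(0.08 − 0.044) / (11.9 − 0.08) = 0.002933 m³/s.

0.00293 m³/s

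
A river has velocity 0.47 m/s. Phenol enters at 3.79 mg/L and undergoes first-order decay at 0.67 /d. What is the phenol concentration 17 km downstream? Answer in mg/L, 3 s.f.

2.86 mg/L

Travel time t = 17 km / 0.47 m/s = 1.7e+04/0.47 = 3.617e+04 s = 0.4186 d.
First-order decay: C = 3.79·exp(−0.67·0.4186) = 3.79·0.7554 = 2.863 mg/L.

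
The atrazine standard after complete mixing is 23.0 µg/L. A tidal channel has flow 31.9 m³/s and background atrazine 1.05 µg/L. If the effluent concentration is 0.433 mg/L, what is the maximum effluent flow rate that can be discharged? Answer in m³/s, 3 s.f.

1.05 µg/L = 0.00105 mg/L.
23.0 µg/L = 0.023 mg/L.
Mass balance at complete mixing: C_std·(Q_w + Q_r) = Q_w·C_e + Q_r·C_b.
Rearranging, Q_w = Q_r·(C_std − C_b)/(C_e − C_std) = 31.9·(0.023 − 0.00105) / (0.433 − 0.023) = 1.708 m³/s.

1.71 m³/s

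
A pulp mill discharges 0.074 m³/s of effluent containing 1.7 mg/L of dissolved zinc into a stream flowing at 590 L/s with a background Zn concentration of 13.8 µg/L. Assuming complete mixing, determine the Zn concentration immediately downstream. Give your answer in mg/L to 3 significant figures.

590 L/s = 0.59 m³/s.
13.8 µg/L = 0.0138 mg/L.
Conservation of mass across the mixing zone: C = (0.074·1.7 + 0.59·0.0138) / (0.074 + 0.59) = 0.1339/0.664 = 0.2017 mg/L.

0.202 mg/L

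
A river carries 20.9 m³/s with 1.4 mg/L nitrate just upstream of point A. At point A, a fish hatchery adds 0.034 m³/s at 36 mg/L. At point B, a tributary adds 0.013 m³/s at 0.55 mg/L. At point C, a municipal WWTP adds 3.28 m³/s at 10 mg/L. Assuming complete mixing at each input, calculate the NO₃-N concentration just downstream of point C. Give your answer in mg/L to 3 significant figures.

After input A: C = (20.9·1.4 + 0.034·36) / 20.93 = 1.456 mg/L.
After input B: C = (20.93·1.456 + 0.013·0.55) / 20.95 = 1.456 mg/L.
After input C: C = (20.95·1.456 + 3.28·10) / 24.23 = 2.612 mg/L.

2.61 mg/L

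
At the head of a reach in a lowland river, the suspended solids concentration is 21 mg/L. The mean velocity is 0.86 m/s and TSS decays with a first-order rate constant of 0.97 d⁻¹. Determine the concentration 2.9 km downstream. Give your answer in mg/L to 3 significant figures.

20.2 mg/L

Travel time t = 2.9 km / 0.86 m/s = 2900/0.86 = 3372 s = 0.03903 d.
First-order decay: C = 21·exp(−0.97·0.03903) = 21·0.9628 = 20.22 mg/L.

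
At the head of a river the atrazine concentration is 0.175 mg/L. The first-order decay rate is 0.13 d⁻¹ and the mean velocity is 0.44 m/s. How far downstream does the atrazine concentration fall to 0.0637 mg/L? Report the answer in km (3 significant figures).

296 km

From C = C₀·e^(−kt), t = ln(C₀/C)/k = ln(0.175/0.0637)/0.13 = 1.011/0.13 = 7.774 d.
Distance = v·t = 0.44 m/s × 6.717e+05 s = 2.955e+05 m = 295.5 km.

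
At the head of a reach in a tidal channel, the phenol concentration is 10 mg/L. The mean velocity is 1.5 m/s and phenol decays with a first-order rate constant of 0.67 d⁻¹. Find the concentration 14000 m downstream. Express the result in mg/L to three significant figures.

Travel time t = 14000 m / 1.5 m/s = 1.4e+04/1.5 = 9333 s = 0.108 d.
First-order decay: C = 10·exp(−0.67·0.108) = 10·0.9302 = 9.302 mg/L.

9.30 mg/L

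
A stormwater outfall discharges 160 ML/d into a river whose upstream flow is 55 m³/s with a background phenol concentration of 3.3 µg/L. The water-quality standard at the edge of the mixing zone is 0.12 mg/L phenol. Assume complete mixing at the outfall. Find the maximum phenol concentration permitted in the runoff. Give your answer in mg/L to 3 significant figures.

160 ML/d = 1.852 m³/s.
3.3 µg/L = 0.0033 mg/L.
Mass balance: 0.12·56.85 = 1.852·Cₑ + 55·0.0033.
Cₑ = (6.822 − 0.1815) / 1.852 = 3.586 mg/L.

3.59 mg/L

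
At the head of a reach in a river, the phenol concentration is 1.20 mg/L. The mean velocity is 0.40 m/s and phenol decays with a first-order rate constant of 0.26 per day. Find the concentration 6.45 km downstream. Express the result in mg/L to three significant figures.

Travel time t = 6.45 km / 0.40 m/s = 6450/0.40 = 1.612e+04 s = 0.1866 d.
First-order decay: C = 1.20·exp(−0.26·0.1866) = 1.20·0.9526 = 1.143 mg/L.

1.14 mg/L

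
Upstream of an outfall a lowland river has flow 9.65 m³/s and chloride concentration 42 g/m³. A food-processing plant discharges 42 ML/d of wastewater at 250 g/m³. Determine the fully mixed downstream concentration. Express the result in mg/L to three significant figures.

52.0 mg/L

42 ML/d = 0.4861 m³/s.
Flow-weighted mixing gives C = (0.4861·250 + 9.65·42) / (0.4861 + 9.65) = 526.8/10.14 = 51.98 mg/L.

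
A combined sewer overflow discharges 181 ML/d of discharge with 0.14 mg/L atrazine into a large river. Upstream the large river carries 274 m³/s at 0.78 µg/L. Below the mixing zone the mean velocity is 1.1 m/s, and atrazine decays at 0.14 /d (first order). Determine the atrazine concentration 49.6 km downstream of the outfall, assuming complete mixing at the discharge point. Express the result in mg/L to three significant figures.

0.00171 mg/L

181 ML/d = 2.095 m³/s.
0.78 µg/L = 0.00078 mg/L.
After complete mixing, C₀ = (2.095·0.14 + 274·0.00078) / 276.1 = 0.001836 mg/L.
Travel time t = 4.96e+04 m / 1.1 m/s = 4.509e+04 s = 0.5219 d.
C = 0.001836·exp(−0.14·0.5219) = 0.001836·0.9295 = 0.001707 mg/L.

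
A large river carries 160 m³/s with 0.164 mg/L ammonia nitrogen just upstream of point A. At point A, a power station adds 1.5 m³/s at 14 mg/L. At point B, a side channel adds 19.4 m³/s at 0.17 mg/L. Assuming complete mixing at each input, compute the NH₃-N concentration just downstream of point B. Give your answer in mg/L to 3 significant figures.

After input A: C = (160·0.164 + 1.5·14) / 161.5 = 0.2925 mg/L.
After input B: C = (161.5·0.2925 + 19.4·0.17) / 180.9 = 0.2794 mg/L.

0.279 mg/L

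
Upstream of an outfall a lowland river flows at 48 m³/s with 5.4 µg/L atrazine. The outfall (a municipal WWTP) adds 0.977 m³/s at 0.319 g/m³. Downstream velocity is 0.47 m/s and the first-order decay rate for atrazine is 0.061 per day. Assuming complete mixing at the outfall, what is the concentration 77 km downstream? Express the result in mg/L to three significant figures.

0.0104 mg/L

5.4 µg/L = 0.0054 mg/L.
After complete mixing, C₀ = (0.977·0.319 + 48·0.0054) / 48.98 = 0.01166 mg/L.
Travel time t = 7.7e+04 m / 0.47 m/s = 1.638e+05 s = 1.896 d.
C = 0.01166·exp(−0.061·1.896) = 0.01166·0.8908 = 0.01038 mg/L.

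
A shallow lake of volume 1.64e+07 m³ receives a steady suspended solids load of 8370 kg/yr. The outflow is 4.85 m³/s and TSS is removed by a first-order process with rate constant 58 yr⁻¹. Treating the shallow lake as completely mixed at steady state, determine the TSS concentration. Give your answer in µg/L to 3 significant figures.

Outflow Q = 4.85 m³/s × 3.156e+07 s/yr = 1.531e+08 m³/yr.
Steady-state CSTR mass balance: W = Q·C + k·V·C, so C = W/(Q + kV).
Q + kV = 1.531e+08 + 58·1.64e+07 = 1.104e+09 m³/yr.
C = 8370/1.104e+09 = 7.58e-06 kg/m³ = 0.00758 mg/L = 7.58 µg/L.

7.58 µg/L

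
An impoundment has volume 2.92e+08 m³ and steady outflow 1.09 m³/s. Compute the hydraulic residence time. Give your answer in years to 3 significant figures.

Q = 1.09 m³/s × 3.156e+07 s/yr = 3.44e+07 m³/yr.
Hydraulic residence time τ = V/Q = 2.92e+08/3.44e+07 = 8.489 yr.

8.49 yr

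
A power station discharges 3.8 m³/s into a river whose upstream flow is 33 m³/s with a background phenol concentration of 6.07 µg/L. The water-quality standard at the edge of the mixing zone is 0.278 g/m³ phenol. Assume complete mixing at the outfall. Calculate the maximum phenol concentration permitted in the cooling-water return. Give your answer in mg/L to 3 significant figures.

6.07 µg/L = 0.00607 mg/L.
Mass balance: 0.278·36.8 = 3.8·Cₑ + 33·0.00607.
Cₑ = (10.23 − 0.2003) / 3.8 = 2.639 mg/L.

2.64 mg/L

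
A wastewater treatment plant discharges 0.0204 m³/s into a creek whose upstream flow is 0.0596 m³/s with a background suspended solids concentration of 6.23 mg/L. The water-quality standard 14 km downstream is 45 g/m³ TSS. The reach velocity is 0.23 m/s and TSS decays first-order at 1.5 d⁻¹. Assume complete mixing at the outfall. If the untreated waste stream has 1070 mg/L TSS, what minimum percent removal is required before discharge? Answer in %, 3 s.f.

54.3 %

Travel time to the compliance point: t = 1.4e+04/0.23 = 6.087e+04 s = 0.7045 d; decay factor exp(−1.5·0.7045) = 0.3476.
So the concentration just after mixing may be at most 45/0.3476 = 129.5 mg/L.
Mass balance: 129.5·0.08 = 0.0204·Cₑ + 0.0596·6.23.
Cₑ = (10.36 − 0.3713) / 0.0204 = 489.5 mg/L.
Required removal = 1 − 489.5/1070 = 54.25 %.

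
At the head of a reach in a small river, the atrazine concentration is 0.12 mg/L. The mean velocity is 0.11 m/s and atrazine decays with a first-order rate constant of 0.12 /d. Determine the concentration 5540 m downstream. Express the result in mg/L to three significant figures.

Travel time t = 5540 m / 0.11 m/s = 5540/0.11 = 5.036e+04 s = 0.5829 d.
First-order decay: C = 0.12·exp(−0.12·0.5829) = 0.12·0.9324 = 0.1119 mg/L.

0.112 mg/L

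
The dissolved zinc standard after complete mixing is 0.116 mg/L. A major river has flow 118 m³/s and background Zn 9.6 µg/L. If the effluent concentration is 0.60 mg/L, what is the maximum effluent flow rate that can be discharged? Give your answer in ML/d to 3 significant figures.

9.6 µg/L = 0.0096 mg/L.
Mass balance at complete mixing: C_std·(Q_w + Q_r) = Q_w·C_e + Q_r·C_b.
Rearranging, Q_w = Q_r·(C_std − C_b)/(C_e − C_std) = 118·(0.116 − 0.0096) / (0.6 − 0.116) = 25.94 m³/s.
= 2241 ML/d.

2240 ML/d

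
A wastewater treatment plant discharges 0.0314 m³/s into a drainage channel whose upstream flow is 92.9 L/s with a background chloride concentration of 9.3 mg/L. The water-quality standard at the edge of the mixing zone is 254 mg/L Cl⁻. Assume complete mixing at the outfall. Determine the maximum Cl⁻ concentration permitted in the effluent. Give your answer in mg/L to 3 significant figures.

978 mg/L

92.9 L/s = 0.0929 m³/s.
Mass balance: 254·0.1243 = 0.0314·Cₑ + 0.0929·9.3.
Cₑ = (31.57 − 0.864) / 0.0314 = 978 mg/L.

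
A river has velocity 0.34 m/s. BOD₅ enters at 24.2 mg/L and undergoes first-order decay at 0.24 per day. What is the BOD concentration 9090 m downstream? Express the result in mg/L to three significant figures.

22.5 mg/L

Travel time t = 9090 m / 0.34 m/s = 9090/0.34 = 2.674e+04 s = 0.3094 d.
First-order decay: C = 24.2·exp(−0.24·0.3094) = 24.2·0.9284 = 22.47 mg/L.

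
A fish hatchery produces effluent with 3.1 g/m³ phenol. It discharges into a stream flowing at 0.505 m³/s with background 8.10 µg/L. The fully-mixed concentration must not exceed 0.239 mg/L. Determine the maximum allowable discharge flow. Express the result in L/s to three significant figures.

8.10 µg/L = 0.0081 mg/L.
Mass balance at complete mixing: C_std·(Q_w + Q_r) = Q_w·C_e + Q_r·C_b.
Rearranging, Q_w = Q_r·(C_std − C_b)/(C_e − C_std) = 0.505·(0.239 − 0.0081) / (3.1 − 0.239) = 0.04076 m³/s.
= 40.76 L/s.

40.8 L/s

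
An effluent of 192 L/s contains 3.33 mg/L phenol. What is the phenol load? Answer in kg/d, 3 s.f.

55.2 kg/d

192 L/s = 0.192 m³/s.
Mass flux = Q·C = 0.192 m³/s × 3.33 g/m³ = 0.6394 g/s.
= 0.6394 g/s × 86.4 = 55.24 kg/d.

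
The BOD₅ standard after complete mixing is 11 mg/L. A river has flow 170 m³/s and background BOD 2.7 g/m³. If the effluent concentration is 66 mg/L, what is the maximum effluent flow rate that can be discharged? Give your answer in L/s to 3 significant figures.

Mass balance at complete mixing: C_std·(Q_w + Q_r) = Q_w·C_e + Q_r·C_b.
Rearranging, Q_w = Q_r·(C_std − C_b)/(C_e − C_std) = 170·(11 − 2.7) / (66 − 11) = 25.65 m³/s.
= 2.565e+04 L/s.

25700 L/s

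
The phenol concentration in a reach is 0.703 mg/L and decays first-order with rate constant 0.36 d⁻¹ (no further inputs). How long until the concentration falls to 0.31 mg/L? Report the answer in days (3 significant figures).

t = ln(C₀/C)/k = ln(0.703/0.31)/0.36 = 0.8188/0.36 = 2.274 d.

2.27 d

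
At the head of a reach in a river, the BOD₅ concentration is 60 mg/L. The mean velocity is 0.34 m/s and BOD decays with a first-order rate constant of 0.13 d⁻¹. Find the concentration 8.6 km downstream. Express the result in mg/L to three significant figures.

57.8 mg/L

Travel time t = 8.6 km / 0.34 m/s = 8600/0.34 = 2.529e+04 s = 0.2928 d.
First-order decay: C = 60·exp(−0.13·0.2928) = 60·0.9627 = 57.76 mg/L.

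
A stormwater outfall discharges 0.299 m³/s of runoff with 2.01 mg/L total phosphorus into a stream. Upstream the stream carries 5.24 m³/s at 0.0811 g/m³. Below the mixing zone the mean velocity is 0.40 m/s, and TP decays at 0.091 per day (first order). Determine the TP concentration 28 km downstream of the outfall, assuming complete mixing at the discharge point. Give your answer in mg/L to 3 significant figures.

After complete mixing, C₀ = (0.299·2.01 + 5.24·0.0811) / 5.539 = 0.1852 mg/L.
Travel time t = 2.8e+04 m / 0.40 m/s = 7e+04 s = 0.8102 d.
C = 0.1852·exp(−0.091·0.8102) = 0.1852·0.9289 = 0.1721 mg/L.

0.172 mg/L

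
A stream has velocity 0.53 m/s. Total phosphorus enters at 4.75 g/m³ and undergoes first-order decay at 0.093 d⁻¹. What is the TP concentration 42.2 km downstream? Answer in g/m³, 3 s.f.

4.36 g/m³

Travel time t = 42.2 km / 0.53 m/s = 4.22e+04/0.53 = 7.962e+04 s = 0.9216 d.
First-order decay: C = 4.75·exp(−0.093·0.9216) = 4.75·0.9179 = 4.36 g/m³.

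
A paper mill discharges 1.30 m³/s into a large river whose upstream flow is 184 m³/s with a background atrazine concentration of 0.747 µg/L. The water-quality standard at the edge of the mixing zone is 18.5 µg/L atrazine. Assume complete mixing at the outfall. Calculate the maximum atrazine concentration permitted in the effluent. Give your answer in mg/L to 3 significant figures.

0.747 µg/L = 0.000747 mg/L.
18.5 µg/L = 0.0185 mg/L.
Mass balance: 0.0185·185.3 = 1.3·Cₑ + 184·0.000747.
Cₑ = (3.428 − 0.1374) / 1.3 = 2.531 mg/L.

2.53 mg/L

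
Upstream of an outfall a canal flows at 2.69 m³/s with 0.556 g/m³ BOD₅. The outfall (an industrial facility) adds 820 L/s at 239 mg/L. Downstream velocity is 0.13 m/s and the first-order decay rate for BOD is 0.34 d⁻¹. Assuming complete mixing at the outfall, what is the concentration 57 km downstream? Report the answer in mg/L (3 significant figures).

820 L/s = 0.82 m³/s.
After complete mixing, C₀ = (0.82·239 + 2.69·0.556) / 3.51 = 56.26 mg/L.
Travel time t = 5.7e+04 m / 0.13 m/s = 4.385e+05 s = 5.075 d.
C = 56.26·exp(−0.34·5.075) = 56.26·0.1781 = 10.02 mg/L.

10.0 mg/L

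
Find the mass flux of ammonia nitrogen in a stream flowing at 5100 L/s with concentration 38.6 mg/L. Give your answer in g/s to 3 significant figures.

197 g/s

5100 L/s = 5.1 m³/s.
Mass flux = Q·C = 5.1 m³/s × 38.6 g/m³ = 196.9 g/s.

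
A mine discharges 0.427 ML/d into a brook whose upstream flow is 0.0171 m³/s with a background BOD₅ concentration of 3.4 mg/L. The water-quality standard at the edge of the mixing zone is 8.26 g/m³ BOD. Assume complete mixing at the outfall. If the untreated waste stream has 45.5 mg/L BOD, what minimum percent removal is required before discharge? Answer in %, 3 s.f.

44.9 %

0.427 ML/d = 0.004942 m³/s.
Mass balance: 8.26·0.02204 = 0.004942·Cₑ + 0.0171·3.4.
Cₑ = (0.1821 − 0.05814) / 0.004942 = 25.08 mg/L.
Required removal = 1 − 25.08/45.5 = 44.89 %.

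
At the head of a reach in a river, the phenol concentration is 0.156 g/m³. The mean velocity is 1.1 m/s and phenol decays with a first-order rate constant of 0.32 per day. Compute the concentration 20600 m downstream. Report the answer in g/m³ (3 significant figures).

Travel time t = 20600 m / 1.1 m/s = 2.06e+04/1.1 = 1.873e+04 s = 0.2168 d.
First-order decay: C = 0.156·exp(−0.32·0.2168) = 0.156·0.933 = 0.1455 g/m³.

0.146 g/m³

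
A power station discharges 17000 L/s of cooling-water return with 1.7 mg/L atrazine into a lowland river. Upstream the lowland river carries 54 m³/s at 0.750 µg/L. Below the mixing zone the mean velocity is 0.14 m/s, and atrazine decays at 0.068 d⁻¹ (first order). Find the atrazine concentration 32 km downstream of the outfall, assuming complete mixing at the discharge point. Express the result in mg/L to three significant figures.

0.341 mg/L

17000 L/s = 17 m³/s.
0.750 µg/L = 0.00075 mg/L.
After complete mixing, C₀ = (17·1.7 + 54·0.00075) / 71 = 0.4076 mg/L.
Travel time t = 3.2e+04 m / 0.14 m/s = 2.286e+05 s = 2.646 d.
C = 0.4076·exp(−0.068·2.646) = 0.4076·0.8354 = 0.3405 mg/L.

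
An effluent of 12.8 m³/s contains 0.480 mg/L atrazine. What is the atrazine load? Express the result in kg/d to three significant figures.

531 kg/d

Mass flux = Q·C = 12.8 m³/s × 0.48 g/m³ = 6.144 g/s.
= 6.144 g/s × 86.4 = 530.8 kg/d.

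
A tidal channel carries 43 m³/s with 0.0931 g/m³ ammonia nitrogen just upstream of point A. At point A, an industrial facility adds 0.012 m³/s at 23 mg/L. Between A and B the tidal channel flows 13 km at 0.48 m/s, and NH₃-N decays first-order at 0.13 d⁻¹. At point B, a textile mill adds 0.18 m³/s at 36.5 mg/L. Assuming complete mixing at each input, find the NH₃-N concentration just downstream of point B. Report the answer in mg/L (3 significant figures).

0.247 mg/L

After input A: C = (43·0.0931 + 0.012·23) / 43.01 = 0.09949 mg/L.
Over the 13 km reach to input B (t = 2.708e+04 s = 0.3135 d), decay gives C = 0.09949·exp(−0.13·0.3135) = 0.09552 mg/L.
After input B: C = (43.01·0.09552 + 0.18·36.5) / 43.19 = 0.2472 mg/L.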